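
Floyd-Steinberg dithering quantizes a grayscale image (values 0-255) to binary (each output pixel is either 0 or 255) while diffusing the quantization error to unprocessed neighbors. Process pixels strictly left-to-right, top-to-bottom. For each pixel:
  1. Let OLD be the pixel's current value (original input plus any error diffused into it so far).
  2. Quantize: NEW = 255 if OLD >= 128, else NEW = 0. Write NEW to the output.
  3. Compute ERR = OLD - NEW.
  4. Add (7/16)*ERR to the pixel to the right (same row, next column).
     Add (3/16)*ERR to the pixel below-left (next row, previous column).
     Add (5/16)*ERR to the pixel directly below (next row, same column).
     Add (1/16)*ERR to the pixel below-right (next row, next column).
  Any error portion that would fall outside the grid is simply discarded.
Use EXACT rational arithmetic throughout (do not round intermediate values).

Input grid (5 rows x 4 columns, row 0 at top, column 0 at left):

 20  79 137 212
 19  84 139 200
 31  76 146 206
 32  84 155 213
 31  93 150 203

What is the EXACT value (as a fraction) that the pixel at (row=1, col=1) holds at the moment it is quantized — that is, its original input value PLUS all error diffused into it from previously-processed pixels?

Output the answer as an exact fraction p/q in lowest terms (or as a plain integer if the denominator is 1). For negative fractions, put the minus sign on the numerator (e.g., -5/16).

(0,0): OLD=20 → NEW=0, ERR=20
(0,1): OLD=351/4 → NEW=0, ERR=351/4
(0,2): OLD=11225/64 → NEW=255, ERR=-5095/64
(0,3): OLD=181423/1024 → NEW=255, ERR=-79697/1024
(1,0): OLD=2669/64 → NEW=0, ERR=2669/64
(1,1): OLD=59387/512 → NEW=0, ERR=59387/512
Target (1,1): original=84, with diffused error = 59387/512

Answer: 59387/512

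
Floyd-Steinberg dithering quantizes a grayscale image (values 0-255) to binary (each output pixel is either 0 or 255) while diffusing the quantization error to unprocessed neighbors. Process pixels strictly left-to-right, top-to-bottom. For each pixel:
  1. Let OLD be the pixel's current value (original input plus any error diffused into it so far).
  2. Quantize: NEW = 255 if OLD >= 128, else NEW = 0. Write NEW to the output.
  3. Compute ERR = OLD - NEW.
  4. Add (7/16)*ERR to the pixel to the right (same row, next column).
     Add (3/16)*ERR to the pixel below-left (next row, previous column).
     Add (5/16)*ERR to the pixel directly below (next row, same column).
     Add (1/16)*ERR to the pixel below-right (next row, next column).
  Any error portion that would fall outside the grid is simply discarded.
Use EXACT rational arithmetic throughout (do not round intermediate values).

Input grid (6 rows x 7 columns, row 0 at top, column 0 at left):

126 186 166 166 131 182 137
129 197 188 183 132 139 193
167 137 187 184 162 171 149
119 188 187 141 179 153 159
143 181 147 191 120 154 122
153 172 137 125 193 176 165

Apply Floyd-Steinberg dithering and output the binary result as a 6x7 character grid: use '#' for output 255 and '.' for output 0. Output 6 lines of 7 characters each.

Answer: .##.##.
####.##
..#.#.#
###.##.
.#.#.#.
##.####

Derivation:
(0,0): OLD=126 → NEW=0, ERR=126
(0,1): OLD=1929/8 → NEW=255, ERR=-111/8
(0,2): OLD=20471/128 → NEW=255, ERR=-12169/128
(0,3): OLD=254785/2048 → NEW=0, ERR=254785/2048
(0,4): OLD=6076103/32768 → NEW=255, ERR=-2279737/32768
(0,5): OLD=79462257/524288 → NEW=255, ERR=-54231183/524288
(0,6): OLD=769621015/8388608 → NEW=0, ERR=769621015/8388608
(1,0): OLD=21219/128 → NEW=255, ERR=-11421/128
(1,1): OLD=147125/1024 → NEW=255, ERR=-113995/1024
(1,2): OLD=4326873/32768 → NEW=255, ERR=-4028967/32768
(1,3): OLD=19542565/131072 → NEW=255, ERR=-13880795/131072
(1,4): OLD=438786447/8388608 → NEW=0, ERR=438786447/8388608
(1,5): OLD=9557262527/67108864 → NEW=255, ERR=-7555497793/67108864
(1,6): OLD=178186936657/1073741824 → NEW=255, ERR=-95617228463/1073741824
(2,0): OLD=1937303/16384 → NEW=0, ERR=1937303/16384
(2,1): OLD=65699821/524288 → NEW=0, ERR=65699821/524288
(2,2): OLD=1481316103/8388608 → NEW=255, ERR=-657778937/8388608
(2,3): OLD=7967349391/67108864 → NEW=0, ERR=7967349391/67108864
(2,4): OLD=108747809343/536870912 → NEW=255, ERR=-28154273217/536870912
(2,5): OLD=1708470961813/17179869184 → NEW=0, ERR=1708470961813/17179869184
(2,6): OLD=43332519155299/274877906944 → NEW=255, ERR=-26761347115421/274877906944
(3,0): OLD=1505312295/8388608 → NEW=255, ERR=-633782745/8388608
(3,1): OLD=12535500827/67108864 → NEW=255, ERR=-4577259493/67108864
(3,2): OLD=87374686209/536870912 → NEW=255, ERR=-49527396351/536870912
(3,3): OLD=264155576759/2147483648 → NEW=0, ERR=264155576759/2147483648
(3,4): OLD=66656228256295/274877906944 → NEW=255, ERR=-3437638014425/274877906944
(3,5): OLD=345408148904805/2199023255552 → NEW=255, ERR=-215342781260955/2199023255552
(3,6): OLD=3235146091792827/35184372088832 → NEW=0, ERR=3235146091792827/35184372088832
(4,0): OLD=114461992553/1073741824 → NEW=0, ERR=114461992553/1073741824
(4,1): OLD=3166320941269/17179869184 → NEW=255, ERR=-1214545700651/17179869184
(4,2): OLD=29148804412059/274877906944 → NEW=0, ERR=29148804412059/274877906944
(4,3): OLD=588728571328025/2199023255552 → NEW=255, ERR=27977641162265/2199023255552
(4,4): OLD=1952464792518523/17592186044416 → NEW=0, ERR=1952464792518523/17592186044416
(4,5): OLD=106066798030797051/562949953421312 → NEW=255, ERR=-37485440091637509/562949953421312
(4,6): OLD=1040164163777560141/9007199254740992 → NEW=0, ERR=1040164163777560141/9007199254740992
(5,0): OLD=47569642064719/274877906944 → NEW=255, ERR=-22524224206001/274877906944
(5,1): OLD=309189728872773/2199023255552 → NEW=255, ERR=-251561201292987/2199023255552
(5,2): OLD=2076876908702451/17592186044416 → NEW=0, ERR=2076876908702451/17592186044416
(5,3): OLD=29282266978083551/140737488355328 → NEW=255, ERR=-6605792552525089/140737488355328
(5,4): OLD=1760527587359899957/9007199254740992 → NEW=255, ERR=-536308222599053003/9007199254740992
(5,5): OLD=11365717400464212965/72057594037927936 → NEW=255, ERR=-7008969079207410715/72057594037927936
(5,6): OLD=177977694925050680523/1152921504606846976 → NEW=255, ERR=-116017288749695298357/1152921504606846976
Row 0: .##.##.
Row 1: ####.##
Row 2: ..#.#.#
Row 3: ###.##.
Row 4: .#.#.#.
Row 5: ##.####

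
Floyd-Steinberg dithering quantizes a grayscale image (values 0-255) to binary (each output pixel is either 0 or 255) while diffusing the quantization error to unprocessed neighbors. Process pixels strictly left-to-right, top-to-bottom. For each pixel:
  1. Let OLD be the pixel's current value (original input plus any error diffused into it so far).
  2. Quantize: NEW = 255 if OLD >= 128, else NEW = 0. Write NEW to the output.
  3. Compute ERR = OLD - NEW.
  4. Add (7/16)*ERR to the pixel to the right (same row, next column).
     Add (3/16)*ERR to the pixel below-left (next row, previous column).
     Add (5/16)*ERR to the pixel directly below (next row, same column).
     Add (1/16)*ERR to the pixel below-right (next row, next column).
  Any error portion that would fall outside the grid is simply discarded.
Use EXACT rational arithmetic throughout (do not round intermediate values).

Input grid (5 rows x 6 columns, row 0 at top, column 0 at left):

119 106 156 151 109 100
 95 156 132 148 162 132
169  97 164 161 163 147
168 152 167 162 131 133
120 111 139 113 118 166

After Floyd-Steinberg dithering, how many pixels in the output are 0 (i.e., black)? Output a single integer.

Answer: 14

Derivation:
(0,0): OLD=119 → NEW=0, ERR=119
(0,1): OLD=2529/16 → NEW=255, ERR=-1551/16
(0,2): OLD=29079/256 → NEW=0, ERR=29079/256
(0,3): OLD=822049/4096 → NEW=255, ERR=-222431/4096
(0,4): OLD=5586407/65536 → NEW=0, ERR=5586407/65536
(0,5): OLD=143962449/1048576 → NEW=255, ERR=-123424431/1048576
(1,0): OLD=29187/256 → NEW=0, ERR=29187/256
(1,1): OLD=418453/2048 → NEW=255, ERR=-103787/2048
(1,2): OLD=8459705/65536 → NEW=255, ERR=-8251975/65536
(1,3): OLD=25958597/262144 → NEW=0, ERR=25958597/262144
(1,4): OLD=3464446639/16777216 → NEW=255, ERR=-813743441/16777216
(1,5): OLD=21293441817/268435456 → NEW=0, ERR=21293441817/268435456
(2,0): OLD=6393911/32768 → NEW=255, ERR=-1961929/32768
(2,1): OLD=40354893/1048576 → NEW=0, ERR=40354893/1048576
(2,2): OLD=2632153895/16777216 → NEW=255, ERR=-1646036185/16777216
(2,3): OLD=17724435119/134217728 → NEW=255, ERR=-16501085521/134217728
(2,4): OLD=494426925453/4294967296 → NEW=0, ERR=494426925453/4294967296
(2,5): OLD=15057908582827/68719476736 → NEW=255, ERR=-2465557984853/68719476736
(3,0): OLD=2625728327/16777216 → NEW=255, ERR=-1652461753/16777216
(3,1): OLD=13260366139/134217728 → NEW=0, ERR=13260366139/134217728
(3,2): OLD=170636527265/1073741824 → NEW=255, ERR=-103167637855/1073741824
(3,3): OLD=6665583200931/68719476736 → NEW=0, ERR=6665583200931/68719476736
(3,4): OLD=107202014970051/549755813888 → NEW=255, ERR=-32985717571389/549755813888
(3,5): OLD=903644676017805/8796093022208 → NEW=0, ERR=903644676017805/8796093022208
(4,0): OLD=231380666057/2147483648 → NEW=0, ERR=231380666057/2147483648
(4,1): OLD=5663903980853/34359738368 → NEW=255, ERR=-3097829302987/34359738368
(4,2): OLD=103234918971407/1099511627776 → NEW=0, ERR=103234918971407/1099511627776
(4,3): OLD=2940250145301483/17592186044416 → NEW=255, ERR=-1545757296024597/17592186044416
(4,4): OLD=24244288723808155/281474976710656 → NEW=0, ERR=24244288723808155/281474976710656
(4,5): OLD=1045002019976457053/4503599627370496 → NEW=255, ERR=-103415885003019427/4503599627370496
Output grid:
  Row 0: .#.#.#  (3 black, running=3)
  Row 1: .##.#.  (3 black, running=6)
  Row 2: #.##.#  (2 black, running=8)
  Row 3: #.#.#.  (3 black, running=11)
  Row 4: .#.#.#  (3 black, running=14)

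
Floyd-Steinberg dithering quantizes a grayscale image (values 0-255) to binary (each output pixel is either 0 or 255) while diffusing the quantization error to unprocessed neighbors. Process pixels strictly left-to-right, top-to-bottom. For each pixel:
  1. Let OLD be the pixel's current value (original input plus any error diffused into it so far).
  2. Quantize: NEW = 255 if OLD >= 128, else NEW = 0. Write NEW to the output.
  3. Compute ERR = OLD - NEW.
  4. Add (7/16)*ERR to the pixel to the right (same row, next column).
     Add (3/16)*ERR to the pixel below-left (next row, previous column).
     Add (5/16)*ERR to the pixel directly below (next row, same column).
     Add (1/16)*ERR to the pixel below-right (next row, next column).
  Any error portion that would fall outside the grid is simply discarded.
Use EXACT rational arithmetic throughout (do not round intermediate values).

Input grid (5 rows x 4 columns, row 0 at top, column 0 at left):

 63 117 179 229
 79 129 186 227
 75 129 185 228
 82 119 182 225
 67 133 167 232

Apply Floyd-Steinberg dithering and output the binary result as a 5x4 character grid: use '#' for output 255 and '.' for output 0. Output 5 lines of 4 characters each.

Answer: .###
..##
.#.#
.###
.#.#

Derivation:
(0,0): OLD=63 → NEW=0, ERR=63
(0,1): OLD=2313/16 → NEW=255, ERR=-1767/16
(0,2): OLD=33455/256 → NEW=255, ERR=-31825/256
(0,3): OLD=715209/4096 → NEW=255, ERR=-329271/4096
(1,0): OLD=19963/256 → NEW=0, ERR=19963/256
(1,1): OLD=223709/2048 → NEW=0, ERR=223709/2048
(1,2): OLD=11335457/65536 → NEW=255, ERR=-5376223/65536
(1,3): OLD=165904311/1048576 → NEW=255, ERR=-101482569/1048576
(2,0): OLD=3927247/32768 → NEW=0, ERR=3927247/32768
(2,1): OLD=215023061/1048576 → NEW=255, ERR=-52363819/1048576
(2,2): OLD=264653961/2097152 → NEW=0, ERR=264653961/2097152
(2,3): OLD=8316123397/33554432 → NEW=255, ERR=-240256763/33554432
(3,0): OLD=1846999775/16777216 → NEW=0, ERR=1846999775/16777216
(3,1): OLD=49046157697/268435456 → NEW=255, ERR=-19404883583/268435456
(3,2): OLD=796057097855/4294967296 → NEW=255, ERR=-299159562625/4294967296
(3,3): OLD=13756012311033/68719476736 → NEW=255, ERR=-3767454256647/68719476736
(4,0): OLD=377308140083/4294967296 → NEW=0, ERR=377308140083/4294967296
(4,1): OLD=4901904977177/34359738368 → NEW=255, ERR=-3859828306663/34359738368
(4,2): OLD=89378067568121/1099511627776 → NEW=0, ERR=89378067568121/1099511627776
(4,3): OLD=4329052446717599/17592186044416 → NEW=255, ERR=-156954994608481/17592186044416
Row 0: .###
Row 1: ..##
Row 2: .#.#
Row 3: .###
Row 4: .#.#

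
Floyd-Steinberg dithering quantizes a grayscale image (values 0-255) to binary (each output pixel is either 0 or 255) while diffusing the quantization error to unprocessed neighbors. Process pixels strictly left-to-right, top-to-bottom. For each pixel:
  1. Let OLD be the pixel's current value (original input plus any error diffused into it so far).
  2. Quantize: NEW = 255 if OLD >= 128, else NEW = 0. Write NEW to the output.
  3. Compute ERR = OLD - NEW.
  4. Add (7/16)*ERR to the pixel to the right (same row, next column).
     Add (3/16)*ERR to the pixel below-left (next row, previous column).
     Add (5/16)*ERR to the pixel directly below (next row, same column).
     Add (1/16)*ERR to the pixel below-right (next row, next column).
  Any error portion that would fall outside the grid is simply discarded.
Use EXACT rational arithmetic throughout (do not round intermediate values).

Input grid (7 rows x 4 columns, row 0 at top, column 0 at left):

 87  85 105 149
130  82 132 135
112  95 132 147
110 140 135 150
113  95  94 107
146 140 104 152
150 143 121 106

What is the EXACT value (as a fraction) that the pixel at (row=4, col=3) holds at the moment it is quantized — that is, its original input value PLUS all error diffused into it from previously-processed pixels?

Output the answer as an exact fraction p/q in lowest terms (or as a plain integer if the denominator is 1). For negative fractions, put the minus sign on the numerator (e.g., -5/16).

Answer: 722804953803847/17592186044416

Derivation:
(0,0): OLD=87 → NEW=0, ERR=87
(0,1): OLD=1969/16 → NEW=0, ERR=1969/16
(0,2): OLD=40663/256 → NEW=255, ERR=-24617/256
(0,3): OLD=437985/4096 → NEW=0, ERR=437985/4096
(1,0): OLD=46147/256 → NEW=255, ERR=-19133/256
(1,1): OLD=153941/2048 → NEW=0, ERR=153941/2048
(1,2): OLD=10654585/65536 → NEW=255, ERR=-6057095/65536
(1,3): OLD=127894943/1048576 → NEW=0, ERR=127894943/1048576
(2,0): OLD=3366519/32768 → NEW=0, ERR=3366519/32768
(2,1): OLD=148307213/1048576 → NEW=255, ERR=-119079667/1048576
(2,2): OLD=169871233/2097152 → NEW=0, ERR=169871233/2097152
(2,3): OLD=7206722525/33554432 → NEW=255, ERR=-1349657635/33554432
(3,0): OLD=2026897799/16777216 → NEW=0, ERR=2026897799/16777216
(3,1): OLD=48043442393/268435456 → NEW=255, ERR=-20407598887/268435456
(3,2): OLD=482808803879/4294967296 → NEW=0, ERR=482808803879/4294967296
(3,3): OLD=13171698536337/68719476736 → NEW=255, ERR=-4351768031343/68719476736
(4,0): OLD=586260331707/4294967296 → NEW=255, ERR=-508956328773/4294967296
(4,1): OLD=1650180162865/34359738368 → NEW=0, ERR=1650180162865/34359738368
(4,2): OLD=146801670192273/1099511627776 → NEW=255, ERR=-133573794890607/1099511627776
(4,3): OLD=722804953803847/17592186044416 → NEW=0, ERR=722804953803847/17592186044416
Target (4,3): original=107, with diffused error = 722804953803847/17592186044416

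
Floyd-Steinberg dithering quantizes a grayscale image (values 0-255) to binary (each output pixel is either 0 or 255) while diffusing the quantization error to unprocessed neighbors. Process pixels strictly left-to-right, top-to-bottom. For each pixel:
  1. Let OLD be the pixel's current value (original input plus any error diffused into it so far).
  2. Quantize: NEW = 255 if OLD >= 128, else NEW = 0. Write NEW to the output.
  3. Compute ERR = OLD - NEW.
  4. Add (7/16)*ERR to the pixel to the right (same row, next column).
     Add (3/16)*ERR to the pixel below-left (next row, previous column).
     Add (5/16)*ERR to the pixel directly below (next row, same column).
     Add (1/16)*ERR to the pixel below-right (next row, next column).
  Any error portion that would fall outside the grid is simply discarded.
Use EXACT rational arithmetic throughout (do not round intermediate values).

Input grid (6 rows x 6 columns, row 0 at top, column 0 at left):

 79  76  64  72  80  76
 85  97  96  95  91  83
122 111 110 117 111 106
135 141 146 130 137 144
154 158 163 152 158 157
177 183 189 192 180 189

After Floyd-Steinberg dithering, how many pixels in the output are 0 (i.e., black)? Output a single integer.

Answer: 17

Derivation:
(0,0): OLD=79 → NEW=0, ERR=79
(0,1): OLD=1769/16 → NEW=0, ERR=1769/16
(0,2): OLD=28767/256 → NEW=0, ERR=28767/256
(0,3): OLD=496281/4096 → NEW=0, ERR=496281/4096
(0,4): OLD=8716847/65536 → NEW=255, ERR=-7994833/65536
(0,5): OLD=23727945/1048576 → NEW=0, ERR=23727945/1048576
(1,0): OLD=33387/256 → NEW=255, ERR=-31893/256
(1,1): OLD=211053/2048 → NEW=0, ERR=211053/2048
(1,2): OLD=13489265/65536 → NEW=255, ERR=-3222415/65536
(1,3): OLD=25035037/262144 → NEW=0, ERR=25035037/262144
(1,4): OLD=1786352823/16777216 → NEW=0, ERR=1786352823/16777216
(1,5): OLD=34636170961/268435456 → NEW=255, ERR=-33814870319/268435456
(2,0): OLD=3355135/32768 → NEW=0, ERR=3355135/32768
(2,1): OLD=179300453/1048576 → NEW=255, ERR=-88086427/1048576
(2,2): OLD=1379575151/16777216 → NEW=0, ERR=1379575151/16777216
(2,3): OLD=26804653239/134217728 → NEW=255, ERR=-7420867401/134217728
(2,4): OLD=439948719013/4294967296 → NEW=0, ERR=439948719013/4294967296
(2,5): OLD=8116022264275/68719476736 → NEW=0, ERR=8116022264275/68719476736
(3,0): OLD=2537486479/16777216 → NEW=255, ERR=-1740703601/16777216
(3,1): OLD=12237057251/134217728 → NEW=0, ERR=12237057251/134217728
(3,2): OLD=210418677273/1073741824 → NEW=255, ERR=-63385487847/1073741824
(3,3): OLD=7644416927499/68719476736 → NEW=0, ERR=7644416927499/68719476736
(3,4): OLD=129944245851179/549755813888 → NEW=255, ERR=-10243486690261/549755813888
(3,5): OLD=1575887314970789/8796093022208 → NEW=255, ERR=-667116405692251/8796093022208
(4,0): OLD=297795509505/2147483648 → NEW=255, ERR=-249812820735/2147483648
(4,1): OLD=4055990509069/34359738368 → NEW=0, ERR=4055990509069/34359738368
(4,2): OLD=244919530438423/1099511627776 → NEW=255, ERR=-35455934644457/1099511627776
(4,3): OLD=2911006430743059/17592186044416 → NEW=255, ERR=-1575001010583021/17592186044416
(4,4): OLD=29763353675046979/281474976710656 → NEW=0, ERR=29763353675046979/281474976710656
(4,5): OLD=803425327126322933/4503599627370496 → NEW=255, ERR=-344992577853153547/4503599627370496
(5,0): OLD=89489724926583/549755813888 → NEW=255, ERR=-50698007614857/549755813888
(5,1): OLD=2924284452821479/17592186044416 → NEW=255, ERR=-1561722988504601/17592186044416
(5,2): OLD=18390949508059741/140737488355328 → NEW=255, ERR=-17497110022548899/140737488355328
(5,3): OLD=573944849048968911/4503599627370496 → NEW=0, ERR=573944849048968911/4503599627370496
(5,4): OLD=2241358896488106895/9007199254740992 → NEW=255, ERR=-55476913470846065/9007199254740992
(5,5): OLD=24351933691110805211/144115188075855872 → NEW=255, ERR=-12397439268232442149/144115188075855872
Output grid:
  Row 0: ....#.  (5 black, running=5)
  Row 1: #.#..#  (3 black, running=8)
  Row 2: .#.#..  (4 black, running=12)
  Row 3: #.#.##  (2 black, running=14)
  Row 4: #.##.#  (2 black, running=16)
  Row 5: ###.##  (1 black, running=17)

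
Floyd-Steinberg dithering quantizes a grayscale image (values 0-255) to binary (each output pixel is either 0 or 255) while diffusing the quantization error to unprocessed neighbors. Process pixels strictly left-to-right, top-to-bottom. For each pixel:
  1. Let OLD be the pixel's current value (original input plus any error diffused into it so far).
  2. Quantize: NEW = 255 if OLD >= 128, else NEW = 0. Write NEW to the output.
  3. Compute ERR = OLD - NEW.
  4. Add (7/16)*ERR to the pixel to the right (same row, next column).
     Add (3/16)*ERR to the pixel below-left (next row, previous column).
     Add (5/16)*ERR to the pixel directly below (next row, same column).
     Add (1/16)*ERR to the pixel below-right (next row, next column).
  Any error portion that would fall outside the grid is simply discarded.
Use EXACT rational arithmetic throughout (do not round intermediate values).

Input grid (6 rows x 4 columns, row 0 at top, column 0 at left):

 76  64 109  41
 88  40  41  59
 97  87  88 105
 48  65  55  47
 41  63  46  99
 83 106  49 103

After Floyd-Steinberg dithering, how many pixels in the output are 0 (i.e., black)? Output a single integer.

(0,0): OLD=76 → NEW=0, ERR=76
(0,1): OLD=389/4 → NEW=0, ERR=389/4
(0,2): OLD=9699/64 → NEW=255, ERR=-6621/64
(0,3): OLD=-4363/1024 → NEW=0, ERR=-4363/1024
(1,0): OLD=8319/64 → NEW=255, ERR=-8001/64
(1,1): OLD=537/512 → NEW=0, ERR=537/512
(1,2): OLD=236077/16384 → NEW=0, ERR=236077/16384
(1,3): OLD=15075019/262144 → NEW=0, ERR=15075019/262144
(2,0): OLD=476195/8192 → NEW=0, ERR=476195/8192
(2,1): OLD=28219153/262144 → NEW=0, ERR=28219153/262144
(2,2): OLD=78877373/524288 → NEW=255, ERR=-54816067/524288
(2,3): OLD=655396025/8388608 → NEW=0, ERR=655396025/8388608
(3,0): OLD=362175251/4194304 → NEW=0, ERR=362175251/4194304
(3,1): OLD=8083061389/67108864 → NEW=0, ERR=8083061389/67108864
(3,2): OLD=103508554931/1073741824 → NEW=0, ERR=103508554931/1073741824
(3,3): OLD=1839203886949/17179869184 → NEW=0, ERR=1839203886949/17179869184
(4,0): OLD=97246619031/1073741824 → NEW=0, ERR=97246619031/1073741824
(4,1): OLD=1406472765989/8589934592 → NEW=255, ERR=-783960554971/8589934592
(4,2): OLD=17536495720741/274877906944 → NEW=0, ERR=17536495720741/274877906944
(4,3): OLD=731796575662739/4398046511104 → NEW=255, ERR=-389705284668781/4398046511104
(5,0): OLD=12945416234503/137438953472 → NEW=0, ERR=12945416234503/137438953472
(5,1): OLD=599499690298865/4398046511104 → NEW=255, ERR=-522002170032655/4398046511104
(5,2): OLD=-11672835187977/2199023255552 → NEW=0, ERR=-11672835187977/2199023255552
(5,3): OLD=5416618465855665/70368744177664 → NEW=0, ERR=5416618465855665/70368744177664
Output grid:
  Row 0: ..#.  (3 black, running=3)
  Row 1: #...  (3 black, running=6)
  Row 2: ..#.  (3 black, running=9)
  Row 3: ....  (4 black, running=13)
  Row 4: .#.#  (2 black, running=15)
  Row 5: .#..  (3 black, running=18)

Answer: 18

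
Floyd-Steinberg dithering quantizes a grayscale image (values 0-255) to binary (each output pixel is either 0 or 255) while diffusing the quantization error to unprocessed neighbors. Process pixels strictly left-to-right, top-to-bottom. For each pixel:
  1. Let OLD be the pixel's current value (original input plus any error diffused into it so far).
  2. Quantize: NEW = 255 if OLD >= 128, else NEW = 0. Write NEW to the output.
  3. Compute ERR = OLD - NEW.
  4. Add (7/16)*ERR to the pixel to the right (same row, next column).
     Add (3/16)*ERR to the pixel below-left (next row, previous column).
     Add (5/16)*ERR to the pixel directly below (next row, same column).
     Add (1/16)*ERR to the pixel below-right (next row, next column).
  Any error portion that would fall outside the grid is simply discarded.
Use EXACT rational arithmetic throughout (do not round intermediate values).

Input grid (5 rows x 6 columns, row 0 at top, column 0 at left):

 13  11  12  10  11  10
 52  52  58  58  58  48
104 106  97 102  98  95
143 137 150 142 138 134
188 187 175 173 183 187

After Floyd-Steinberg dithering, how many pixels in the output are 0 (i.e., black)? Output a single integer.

(0,0): OLD=13 → NEW=0, ERR=13
(0,1): OLD=267/16 → NEW=0, ERR=267/16
(0,2): OLD=4941/256 → NEW=0, ERR=4941/256
(0,3): OLD=75547/4096 → NEW=0, ERR=75547/4096
(0,4): OLD=1249725/65536 → NEW=0, ERR=1249725/65536
(0,5): OLD=19233835/1048576 → NEW=0, ERR=19233835/1048576
(1,0): OLD=15153/256 → NEW=0, ERR=15153/256
(1,1): OLD=179287/2048 → NEW=0, ERR=179287/2048
(1,2): OLD=7001379/65536 → NEW=0, ERR=7001379/65536
(1,3): OLD=30221223/262144 → NEW=0, ERR=30221223/262144
(1,4): OLD=1996292309/16777216 → NEW=0, ERR=1996292309/16777216
(1,5): OLD=28717584451/268435456 → NEW=0, ERR=28717584451/268435456
(2,0): OLD=4551853/32768 → NEW=255, ERR=-3803987/32768
(2,1): OLD=111462463/1048576 → NEW=0, ERR=111462463/1048576
(2,2): OLD=3422187133/16777216 → NEW=255, ERR=-856002947/16777216
(2,3): OLD=19420208597/134217728 → NEW=255, ERR=-14805312043/134217728
(2,4): OLD=490435096831/4294967296 → NEW=0, ERR=490435096831/4294967296
(2,5): OLD=12769853554921/68719476736 → NEW=255, ERR=-4753613012759/68719476736
(3,0): OLD=2124891357/16777216 → NEW=0, ERR=2124891357/16777216
(3,1): OLD=28025621913/134217728 → NEW=255, ERR=-6199898727/134217728
(3,2): OLD=107167198683/1073741824 → NEW=0, ERR=107167198683/1073741824
(3,3): OLD=11642165868817/68719476736 → NEW=255, ERR=-5881300698863/68719476736
(3,4): OLD=63978574341617/549755813888 → NEW=0, ERR=63978574341617/549755813888
(3,5): OLD=1499157657251199/8796093022208 → NEW=255, ERR=-743846063411841/8796093022208
(4,0): OLD=470122883923/2147483648 → NEW=255, ERR=-77485446317/2147483648
(4,1): OLD=6301870338231/34359738368 → NEW=255, ERR=-2459862945609/34359738368
(4,2): OLD=171451706956021/1099511627776 → NEW=255, ERR=-108923758126859/1099511627776
(4,3): OLD=2304088480388009/17592186044416 → NEW=255, ERR=-2181918960938071/17592186044416
(4,4): OLD=40504370546762297/281474976710656 → NEW=255, ERR=-31271748514454983/281474976710656
(4,5): OLD=537012550634111215/4503599627370496 → NEW=0, ERR=537012550634111215/4503599627370496
Output grid:
  Row 0: ......  (6 black, running=6)
  Row 1: ......  (6 black, running=12)
  Row 2: #.##.#  (2 black, running=14)
  Row 3: .#.#.#  (3 black, running=17)
  Row 4: #####.  (1 black, running=18)

Answer: 18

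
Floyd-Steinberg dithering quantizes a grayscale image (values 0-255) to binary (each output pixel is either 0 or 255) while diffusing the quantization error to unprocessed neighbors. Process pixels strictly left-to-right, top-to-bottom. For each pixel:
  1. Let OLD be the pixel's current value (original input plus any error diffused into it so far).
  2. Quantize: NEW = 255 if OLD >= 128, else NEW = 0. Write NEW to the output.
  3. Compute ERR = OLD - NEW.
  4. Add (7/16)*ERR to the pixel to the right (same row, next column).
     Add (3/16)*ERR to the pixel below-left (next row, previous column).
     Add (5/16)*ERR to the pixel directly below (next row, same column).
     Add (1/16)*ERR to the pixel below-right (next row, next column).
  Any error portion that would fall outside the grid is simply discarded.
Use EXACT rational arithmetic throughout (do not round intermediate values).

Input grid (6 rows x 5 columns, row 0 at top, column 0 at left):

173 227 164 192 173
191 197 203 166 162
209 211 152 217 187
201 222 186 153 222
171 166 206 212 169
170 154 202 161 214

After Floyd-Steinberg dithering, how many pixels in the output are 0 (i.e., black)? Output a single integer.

(0,0): OLD=173 → NEW=255, ERR=-82
(0,1): OLD=1529/8 → NEW=255, ERR=-511/8
(0,2): OLD=17415/128 → NEW=255, ERR=-15225/128
(0,3): OLD=286641/2048 → NEW=255, ERR=-235599/2048
(0,4): OLD=4019671/32768 → NEW=0, ERR=4019671/32768
(1,0): OLD=19635/128 → NEW=255, ERR=-13005/128
(1,1): OLD=107685/1024 → NEW=0, ERR=107685/1024
(1,2): OLD=6103881/32768 → NEW=255, ERR=-2251959/32768
(1,3): OLD=15145397/131072 → NEW=0, ERR=15145397/131072
(1,4): OLD=511071487/2097152 → NEW=255, ERR=-23702273/2097152
(2,0): OLD=3227111/16384 → NEW=255, ERR=-950809/16384
(2,1): OLD=104457885/524288 → NEW=255, ERR=-29235555/524288
(2,2): OLD=1127142295/8388608 → NEW=255, ERR=-1011952745/8388608
(2,3): OLD=26027176021/134217728 → NEW=255, ERR=-8198344619/134217728
(2,4): OLD=352115189011/2147483648 → NEW=255, ERR=-195493141229/2147483648
(3,0): OLD=1446274103/8388608 → NEW=255, ERR=-692820937/8388608
(3,1): OLD=9542536107/67108864 → NEW=255, ERR=-7570224213/67108864
(3,2): OLD=180413264009/2147483648 → NEW=0, ERR=180413264009/2147483648
(3,3): OLD=627315740305/4294967296 → NEW=255, ERR=-467900920175/4294967296
(3,4): OLD=9763138954069/68719476736 → NEW=255, ERR=-7760327613611/68719476736
(4,0): OLD=133186341785/1073741824 → NEW=0, ERR=133186341785/1073741824
(4,1): OLD=6720967112153/34359738368 → NEW=255, ERR=-2040766171687/34359738368
(4,2): OLD=98291818698583/549755813888 → NEW=255, ERR=-41895913842857/549755813888
(4,3): OLD=1131981667755737/8796093022208 → NEW=255, ERR=-1111022052907303/8796093022208
(4,4): OLD=10082610404469871/140737488355328 → NEW=0, ERR=10082610404469871/140737488355328
(5,0): OLD=108646004531499/549755813888 → NEW=255, ERR=-31541728009941/549755813888
(5,1): OLD=456524300540417/4398046511104 → NEW=0, ERR=456524300540417/4398046511104
(5,2): OLD=27613137449239753/140737488355328 → NEW=255, ERR=-8274922081368887/140737488355328
(5,3): OLD=58814007117699175/562949953421312 → NEW=0, ERR=58814007117699175/562949953421312
(5,4): OLD=2469785487041796541/9007199254740992 → NEW=255, ERR=172949677082843581/9007199254740992
Output grid:
  Row 0: ####.  (1 black, running=1)
  Row 1: #.#.#  (2 black, running=3)
  Row 2: #####  (0 black, running=3)
  Row 3: ##.##  (1 black, running=4)
  Row 4: .###.  (2 black, running=6)
  Row 5: #.#.#  (2 black, running=8)

Answer: 8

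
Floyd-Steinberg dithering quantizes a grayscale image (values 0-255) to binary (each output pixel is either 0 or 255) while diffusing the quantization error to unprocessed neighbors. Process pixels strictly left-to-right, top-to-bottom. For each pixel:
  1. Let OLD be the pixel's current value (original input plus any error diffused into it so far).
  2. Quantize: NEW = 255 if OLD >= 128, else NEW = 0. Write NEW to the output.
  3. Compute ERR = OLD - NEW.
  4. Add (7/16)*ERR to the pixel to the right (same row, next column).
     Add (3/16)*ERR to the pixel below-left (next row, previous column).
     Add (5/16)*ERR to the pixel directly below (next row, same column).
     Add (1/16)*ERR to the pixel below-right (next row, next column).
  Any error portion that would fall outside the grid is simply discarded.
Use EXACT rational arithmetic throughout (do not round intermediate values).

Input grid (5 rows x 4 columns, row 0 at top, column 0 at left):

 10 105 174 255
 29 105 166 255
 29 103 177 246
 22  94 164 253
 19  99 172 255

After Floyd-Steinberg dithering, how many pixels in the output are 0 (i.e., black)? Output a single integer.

(0,0): OLD=10 → NEW=0, ERR=10
(0,1): OLD=875/8 → NEW=0, ERR=875/8
(0,2): OLD=28397/128 → NEW=255, ERR=-4243/128
(0,3): OLD=492539/2048 → NEW=255, ERR=-29701/2048
(1,0): OLD=6737/128 → NEW=0, ERR=6737/128
(1,1): OLD=160375/1024 → NEW=255, ERR=-100745/1024
(1,2): OLD=3824515/32768 → NEW=0, ERR=3824515/32768
(1,3): OLD=157002757/524288 → NEW=255, ERR=23309317/524288
(2,0): OLD=442381/16384 → NEW=0, ERR=442381/16384
(2,1): OLD=57274015/524288 → NEW=0, ERR=57274015/524288
(2,2): OLD=276251179/1048576 → NEW=255, ERR=8864299/1048576
(2,3): OLD=4544722879/16777216 → NEW=255, ERR=266532799/16777216
(3,0): OLD=427152381/8388608 → NEW=0, ERR=427152381/8388608
(3,1): OLD=20627696547/134217728 → NEW=255, ERR=-13597824093/134217728
(3,2): OLD=283734635997/2147483648 → NEW=255, ERR=-263873694243/2147483648
(3,3): OLD=7034633023115/34359738368 → NEW=255, ERR=-1727100260725/34359738368
(4,0): OLD=34180907513/2147483648 → NEW=0, ERR=34180907513/2147483648
(4,1): OLD=935392225195/17179869184 → NEW=0, ERR=935392225195/17179869184
(4,2): OLD=77881251852043/549755813888 → NEW=255, ERR=-62306480689397/549755813888
(4,3): OLD=1601138669253053/8796093022208 → NEW=255, ERR=-641865051409987/8796093022208
Output grid:
  Row 0: ..##  (2 black, running=2)
  Row 1: .#.#  (2 black, running=4)
  Row 2: ..##  (2 black, running=6)
  Row 3: .###  (1 black, running=7)
  Row 4: ..##  (2 black, running=9)

Answer: 9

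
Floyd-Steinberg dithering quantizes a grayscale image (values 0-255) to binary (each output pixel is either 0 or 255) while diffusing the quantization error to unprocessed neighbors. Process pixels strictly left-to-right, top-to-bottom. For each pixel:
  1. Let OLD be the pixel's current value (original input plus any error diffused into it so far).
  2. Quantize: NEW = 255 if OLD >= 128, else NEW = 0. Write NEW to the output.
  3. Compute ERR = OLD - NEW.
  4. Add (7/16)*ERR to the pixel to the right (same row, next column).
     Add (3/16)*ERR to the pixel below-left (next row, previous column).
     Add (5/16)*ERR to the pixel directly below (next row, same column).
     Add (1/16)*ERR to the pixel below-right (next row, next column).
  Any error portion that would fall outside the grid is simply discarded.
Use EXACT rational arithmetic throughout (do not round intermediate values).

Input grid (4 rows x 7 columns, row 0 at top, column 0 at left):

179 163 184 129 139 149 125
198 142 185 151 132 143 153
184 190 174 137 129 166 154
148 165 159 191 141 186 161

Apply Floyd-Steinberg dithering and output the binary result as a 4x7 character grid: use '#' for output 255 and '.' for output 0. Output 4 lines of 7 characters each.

(0,0): OLD=179 → NEW=255, ERR=-76
(0,1): OLD=519/4 → NEW=255, ERR=-501/4
(0,2): OLD=8269/64 → NEW=255, ERR=-8051/64
(0,3): OLD=75739/1024 → NEW=0, ERR=75739/1024
(0,4): OLD=2807549/16384 → NEW=255, ERR=-1370371/16384
(0,5): OLD=29466859/262144 → NEW=0, ERR=29466859/262144
(0,6): OLD=730556013/4194304 → NEW=255, ERR=-338991507/4194304
(1,0): OLD=9649/64 → NEW=255, ERR=-6671/64
(1,1): OLD=14807/512 → NEW=0, ERR=14807/512
(1,2): OLD=2693219/16384 → NEW=255, ERR=-1484701/16384
(1,3): OLD=7269447/65536 → NEW=0, ERR=7269447/65536
(1,4): OLD=755352725/4194304 → NEW=255, ERR=-314194795/4194304
(1,5): OLD=4193381605/33554432 → NEW=0, ERR=4193381605/33554432
(1,6): OLD=101707018443/536870912 → NEW=255, ERR=-35195064117/536870912
(2,0): OLD=1284909/8192 → NEW=255, ERR=-804051/8192
(2,1): OLD=34757887/262144 → NEW=255, ERR=-32088833/262144
(2,2): OLD=481225533/4194304 → NEW=0, ERR=481225533/4194304
(2,3): OLD=6783024149/33554432 → NEW=255, ERR=-1773356011/33554432
(2,4): OLD=30288582725/268435456 → NEW=0, ERR=30288582725/268435456
(2,5): OLD=2039637702711/8589934592 → NEW=255, ERR=-150795618249/8589934592
(2,6): OLD=18367930068465/137438953472 → NEW=255, ERR=-16679003066895/137438953472
(3,0): OLD=395842333/4194304 → NEW=0, ERR=395842333/4194304
(3,1): OLD=6154377369/33554432 → NEW=255, ERR=-2402002791/33554432
(3,2): OLD=39185019067/268435456 → NEW=255, ERR=-29266022213/268435456
(3,3): OLD=166551634973/1073741824 → NEW=255, ERR=-107252530147/1073741824
(3,4): OLD=17312557993757/137438953472 → NEW=0, ERR=17312557993757/137438953472
(3,5): OLD=241806663591783/1099511627776 → NEW=255, ERR=-38568801491097/1099511627776
(3,6): OLD=1875898380901625/17592186044416 → NEW=0, ERR=1875898380901625/17592186044416
Row 0: ###.#.#
Row 1: #.#.#.#
Row 2: ##.#.##
Row 3: .###.#.

Answer: ###.#.#
#.#.#.#
##.#.##
.###.#.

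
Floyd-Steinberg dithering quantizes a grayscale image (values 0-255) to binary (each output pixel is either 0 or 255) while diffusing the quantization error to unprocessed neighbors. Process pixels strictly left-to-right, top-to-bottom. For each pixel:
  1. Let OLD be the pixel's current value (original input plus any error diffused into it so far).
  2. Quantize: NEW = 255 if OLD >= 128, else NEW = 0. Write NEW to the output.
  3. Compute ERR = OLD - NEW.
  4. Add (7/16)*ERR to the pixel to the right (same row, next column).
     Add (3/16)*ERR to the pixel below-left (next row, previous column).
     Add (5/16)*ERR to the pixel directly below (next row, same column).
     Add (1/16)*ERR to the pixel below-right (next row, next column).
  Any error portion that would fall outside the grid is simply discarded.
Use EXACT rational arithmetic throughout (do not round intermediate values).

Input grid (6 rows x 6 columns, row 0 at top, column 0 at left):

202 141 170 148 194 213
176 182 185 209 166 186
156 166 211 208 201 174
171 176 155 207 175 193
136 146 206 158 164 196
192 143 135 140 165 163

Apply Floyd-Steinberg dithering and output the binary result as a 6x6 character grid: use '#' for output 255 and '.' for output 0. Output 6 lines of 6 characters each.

(0,0): OLD=202 → NEW=255, ERR=-53
(0,1): OLD=1885/16 → NEW=0, ERR=1885/16
(0,2): OLD=56715/256 → NEW=255, ERR=-8565/256
(0,3): OLD=546253/4096 → NEW=255, ERR=-498227/4096
(0,4): OLD=9226395/65536 → NEW=255, ERR=-7485285/65536
(0,5): OLD=170949693/1048576 → NEW=255, ERR=-96437187/1048576
(1,0): OLD=46471/256 → NEW=255, ERR=-18809/256
(1,1): OLD=362673/2048 → NEW=255, ERR=-159567/2048
(1,2): OLD=8192901/65536 → NEW=0, ERR=8192901/65536
(1,3): OLD=52999009/262144 → NEW=255, ERR=-13847711/262144
(1,4): OLD=1381601475/16777216 → NEW=0, ERR=1381601475/16777216
(1,5): OLD=49968997221/268435456 → NEW=255, ERR=-18482044059/268435456
(2,0): OLD=3880747/32768 → NEW=0, ERR=3880747/32768
(2,1): OLD=222626953/1048576 → NEW=255, ERR=-44759927/1048576
(2,2): OLD=3634234331/16777216 → NEW=255, ERR=-643955749/16777216
(2,3): OLD=26568902083/134217728 → NEW=255, ERR=-7656618557/134217728
(2,4): OLD=796997696457/4294967296 → NEW=255, ERR=-298218964023/4294967296
(2,5): OLD=8744782656783/68719476736 → NEW=0, ERR=8744782656783/68719476736
(3,0): OLD=3355543675/16777216 → NEW=255, ERR=-922646405/16777216
(3,1): OLD=18630198239/134217728 → NEW=255, ERR=-15595322401/134217728
(3,2): OLD=84617676173/1073741824 → NEW=0, ERR=84617676173/1073741824
(3,3): OLD=14309658084263/68719476736 → NEW=255, ERR=-3213808483417/68719476736
(3,4): OLD=84187258812103/549755813888 → NEW=255, ERR=-56000473729337/549755813888
(3,5): OLD=1617261916057161/8796093022208 → NEW=255, ERR=-625741804605879/8796093022208
(4,0): OLD=208365952725/2147483648 → NEW=0, ERR=208365952725/2147483648
(4,1): OLD=5617064995921/34359738368 → NEW=255, ERR=-3144668287919/34359738368
(4,2): OLD=191925465146787/1099511627776 → NEW=255, ERR=-88449999936093/1099511627776
(4,3): OLD=1653956374816847/17592186044416 → NEW=0, ERR=1653956374816847/17592186044416
(4,4): OLD=44202329208181567/281474976710656 → NEW=255, ERR=-27573789853035713/281474976710656
(4,5): OLD=560898066707006041/4503599627370496 → NEW=0, ERR=560898066707006041/4503599627370496
(5,0): OLD=112788387620739/549755813888 → NEW=255, ERR=-27399344920701/549755813888
(5,1): OLD=1470278217381555/17592186044416 → NEW=0, ERR=1470278217381555/17592186044416
(5,2): OLD=22283434171879009/140737488355328 → NEW=255, ERR=-13604625358729631/140737488355328
(5,3): OLD=466991133252255419/4503599627370496 → NEW=0, ERR=466991133252255419/4503599627370496
(5,4): OLD=1882330599106896411/9007199254740992 → NEW=255, ERR=-414505210852056549/9007199254740992
(5,5): OLD=25315858572173028887/144115188075855872 → NEW=255, ERR=-11433514387170218473/144115188075855872
Row 0: #.####
Row 1: ##.#.#
Row 2: .####.
Row 3: ##.###
Row 4: .##.#.
Row 5: #.#.##

Answer: #.####
##.#.#
.####.
##.###
.##.#.
#.#.##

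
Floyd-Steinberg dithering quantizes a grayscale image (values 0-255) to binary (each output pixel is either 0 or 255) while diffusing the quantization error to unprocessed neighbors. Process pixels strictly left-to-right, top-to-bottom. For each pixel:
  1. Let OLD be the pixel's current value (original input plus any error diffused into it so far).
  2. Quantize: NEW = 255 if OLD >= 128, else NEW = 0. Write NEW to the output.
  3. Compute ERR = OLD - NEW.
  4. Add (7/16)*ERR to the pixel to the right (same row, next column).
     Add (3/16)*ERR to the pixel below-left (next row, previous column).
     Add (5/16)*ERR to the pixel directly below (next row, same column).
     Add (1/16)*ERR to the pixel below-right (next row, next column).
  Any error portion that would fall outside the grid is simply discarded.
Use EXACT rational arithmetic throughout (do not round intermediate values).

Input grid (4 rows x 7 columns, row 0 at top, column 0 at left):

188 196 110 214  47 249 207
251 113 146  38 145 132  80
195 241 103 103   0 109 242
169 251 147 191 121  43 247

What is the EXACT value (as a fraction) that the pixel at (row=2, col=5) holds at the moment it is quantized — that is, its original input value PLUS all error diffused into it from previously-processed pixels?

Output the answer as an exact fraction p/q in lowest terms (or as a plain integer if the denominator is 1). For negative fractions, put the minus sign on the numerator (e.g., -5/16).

(0,0): OLD=188 → NEW=255, ERR=-67
(0,1): OLD=2667/16 → NEW=255, ERR=-1413/16
(0,2): OLD=18269/256 → NEW=0, ERR=18269/256
(0,3): OLD=1004427/4096 → NEW=255, ERR=-40053/4096
(0,4): OLD=2799821/65536 → NEW=0, ERR=2799821/65536
(0,5): OLD=280694171/1048576 → NEW=255, ERR=13307291/1048576
(0,6): OLD=3566034749/16777216 → NEW=255, ERR=-712155331/16777216
(1,0): OLD=54657/256 → NEW=255, ERR=-10623/256
(1,1): OLD=156551/2048 → NEW=0, ERR=156551/2048
(1,2): OLD=12739603/65536 → NEW=255, ERR=-3972077/65536
(1,3): OLD=5478359/262144 → NEW=0, ERR=5478359/262144
(1,4): OLD=2839744357/16777216 → NEW=255, ERR=-1438445723/16777216
(1,5): OLD=12504615797/134217728 → NEW=0, ERR=12504615797/134217728
(1,6): OLD=232548122427/2147483648 → NEW=0, ERR=232548122427/2147483648
(2,0): OLD=6434493/32768 → NEW=255, ERR=-1921347/32768
(2,1): OLD=236220399/1048576 → NEW=255, ERR=-31166481/1048576
(2,2): OLD=1338016141/16777216 → NEW=0, ERR=1338016141/16777216
(2,3): OLD=16717925477/134217728 → NEW=0, ERR=16717925477/134217728
(2,4): OLD=49903208309/1073741824 → NEW=0, ERR=49903208309/1073741824
(2,5): OLD=5957748976935/34359738368 → NEW=255, ERR=-2803984306905/34359738368
Target (2,5): original=109, with diffused error = 5957748976935/34359738368

Answer: 5957748976935/34359738368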